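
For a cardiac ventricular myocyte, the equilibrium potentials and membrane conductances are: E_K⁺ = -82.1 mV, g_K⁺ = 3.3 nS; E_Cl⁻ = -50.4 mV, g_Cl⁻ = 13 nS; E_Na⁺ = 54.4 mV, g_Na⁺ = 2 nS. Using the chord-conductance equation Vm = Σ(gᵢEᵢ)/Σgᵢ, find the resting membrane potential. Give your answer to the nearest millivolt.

Σ gᵢEᵢ = 3.3·(-82.1) + 13·(-50.4) + 2·(54.4) = -817.33
Σ gᵢ = 3.3 + 13 + 2 = 18.3
Vm = -817.33 / 18.3 = -44.66 mV

-45 mV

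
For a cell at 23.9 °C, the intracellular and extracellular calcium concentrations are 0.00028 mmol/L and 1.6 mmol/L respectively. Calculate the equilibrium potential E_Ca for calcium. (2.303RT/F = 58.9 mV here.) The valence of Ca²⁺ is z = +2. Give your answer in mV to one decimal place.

110.6 mV

E = (58.9/z) · log₁₀([Ca²⁺]_out/[Ca²⁺]_in) with z = +2.
= (58.9/2) · log₁₀(1.6/0.00028) = 29.45 · log₁₀(5714)
= 29.45 · (3.7570) = 110.64 mV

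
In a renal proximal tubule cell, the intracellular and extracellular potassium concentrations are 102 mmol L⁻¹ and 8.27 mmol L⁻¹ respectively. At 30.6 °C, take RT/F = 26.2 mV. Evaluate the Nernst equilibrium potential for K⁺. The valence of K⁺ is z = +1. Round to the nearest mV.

E = (26.2/z) · ln([K⁺]_out/[K⁺]_in) with z = +1.
= (26.2/1) · ln(8.27/102) = 26.20 · ln(0.08108)
= 26.20 · (-2.5123) = -65.82 mV

-66 mV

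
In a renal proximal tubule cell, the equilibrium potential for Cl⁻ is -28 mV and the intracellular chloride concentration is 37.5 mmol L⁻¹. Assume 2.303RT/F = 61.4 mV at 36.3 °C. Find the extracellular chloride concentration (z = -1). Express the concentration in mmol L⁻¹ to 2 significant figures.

110 mmol L⁻¹

Nernst: E = (61.4/-1) · log₁₀([out]/[in]), so log₁₀([out]/[in]) = -28.0 × -1 / 61.4 = 0.4560.
[out]/[in] = 10^(0.4560) = 2.858.
[out] = 2.858 × 37.5 = 107.2 mmol L⁻¹.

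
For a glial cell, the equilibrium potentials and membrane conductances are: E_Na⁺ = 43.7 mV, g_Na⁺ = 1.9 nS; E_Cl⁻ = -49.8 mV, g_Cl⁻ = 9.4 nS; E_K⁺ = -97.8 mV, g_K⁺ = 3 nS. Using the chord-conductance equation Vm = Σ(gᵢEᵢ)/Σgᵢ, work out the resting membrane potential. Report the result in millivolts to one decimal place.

Σ gᵢEᵢ = 1.9·(43.7) + 9.4·(-49.8) + 3·(-97.8) = -678.49
Σ gᵢ = 1.9 + 9.4 + 3 = 14.3
Vm = -678.49 / 14.3 = -47.45 mV

-47.4 mV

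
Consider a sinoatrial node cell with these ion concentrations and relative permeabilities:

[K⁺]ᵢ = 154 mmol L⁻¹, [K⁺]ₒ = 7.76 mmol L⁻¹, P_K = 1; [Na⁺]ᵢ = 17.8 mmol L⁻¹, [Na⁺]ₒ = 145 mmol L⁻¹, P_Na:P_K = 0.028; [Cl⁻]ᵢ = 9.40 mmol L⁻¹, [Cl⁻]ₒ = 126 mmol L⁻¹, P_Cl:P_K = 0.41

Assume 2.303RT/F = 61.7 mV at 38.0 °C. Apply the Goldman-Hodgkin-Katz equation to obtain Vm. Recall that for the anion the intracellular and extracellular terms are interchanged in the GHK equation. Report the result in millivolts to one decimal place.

Vm = 61.7 · log₁₀[(Σ P·[cation]ₒ + Σ P·[anion]ᵢ) / (Σ P·[cation]ᵢ + Σ P·[anion]ₒ)]
Numerator = 1×7.76 + 0.028×145 + 0.41×9.40 = 15.67
Denominator = 1×154 + 0.028×17.8 + 0.41×126 = 206.2
Vm = 61.7 · log₁₀(0.076029) = 61.7 × (-1.1190) = -69.04 mV

-69.0 mV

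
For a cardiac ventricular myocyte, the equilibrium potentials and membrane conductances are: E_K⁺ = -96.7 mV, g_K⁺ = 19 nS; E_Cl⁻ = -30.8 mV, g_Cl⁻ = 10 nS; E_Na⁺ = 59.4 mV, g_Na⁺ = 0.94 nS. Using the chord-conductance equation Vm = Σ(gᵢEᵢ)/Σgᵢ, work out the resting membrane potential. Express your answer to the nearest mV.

-70 mV

Σ gᵢEᵢ = 19·(-96.7) + 10·(-30.8) + 0.94·(59.4) = -2089.46
Σ gᵢ = 19 + 10 + 0.94 = 29.94
Vm = -2089.46 / 29.94 = -69.79 mV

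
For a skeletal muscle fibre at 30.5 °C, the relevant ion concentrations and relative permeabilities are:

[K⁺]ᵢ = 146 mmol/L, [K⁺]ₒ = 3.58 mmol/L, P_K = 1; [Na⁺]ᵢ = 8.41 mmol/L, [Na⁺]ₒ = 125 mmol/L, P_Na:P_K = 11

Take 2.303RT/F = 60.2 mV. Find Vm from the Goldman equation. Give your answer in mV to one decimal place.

Vm = 60.2 · log₁₀[(Σ P·[cation]ₒ + Σ P·[anion]ᵢ) / (Σ P·[cation]ᵢ + Σ P·[anion]ₒ)]
Numerator = 1×3.58 + 11×125 = 1379
Denominator = 1×146 + 11×8.41 = 238.5
Vm = 60.2 · log₁₀(5.78) = 60.2 × (0.7619) = 45.87 mV

45.9 mV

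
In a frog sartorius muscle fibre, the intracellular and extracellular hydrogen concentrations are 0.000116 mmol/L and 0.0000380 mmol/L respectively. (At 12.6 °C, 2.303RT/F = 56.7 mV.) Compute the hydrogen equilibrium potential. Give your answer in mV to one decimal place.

E = (56.7/z) · log₁₀([H⁺]_out/[H⁺]_in) with z = +1.
= (56.7/1) · log₁₀(0.0000380/0.000116) = 56.70 · log₁₀(0.3276)
= 56.70 · (-0.4847) = -27.48 mV

-27.5 mV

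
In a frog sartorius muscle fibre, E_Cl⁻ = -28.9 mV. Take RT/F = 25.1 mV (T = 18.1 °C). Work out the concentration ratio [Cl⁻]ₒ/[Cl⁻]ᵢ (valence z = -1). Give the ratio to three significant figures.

ln([out]/[in]) = E·z/(25.1) = -28.9 × -1 / 25.1 = 1.1514
[out]/[in] = e^(1.1514) = 3.163

3.16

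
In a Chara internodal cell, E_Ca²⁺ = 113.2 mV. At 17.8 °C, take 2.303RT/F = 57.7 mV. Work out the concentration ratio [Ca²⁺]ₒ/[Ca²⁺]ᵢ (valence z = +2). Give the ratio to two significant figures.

log₁₀([out]/[in]) = E·z/(57.7) = 113.2 × 2 / 57.7 = 3.9237
[out]/[in] = 10^(3.9237) = 8390

8400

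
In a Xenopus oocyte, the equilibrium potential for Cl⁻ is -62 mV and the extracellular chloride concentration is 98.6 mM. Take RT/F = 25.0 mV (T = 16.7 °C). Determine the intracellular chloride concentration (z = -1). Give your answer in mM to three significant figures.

Nernst: E = (25.0/-1) · ln([out]/[in]), so ln([out]/[in]) = -62.0 × -1 / 25.0 = 2.4800.
[out]/[in] = e^(2.4800) = 11.94.
[in] = 98.6 / 11.94 = 8.257 mM.

8.26 mM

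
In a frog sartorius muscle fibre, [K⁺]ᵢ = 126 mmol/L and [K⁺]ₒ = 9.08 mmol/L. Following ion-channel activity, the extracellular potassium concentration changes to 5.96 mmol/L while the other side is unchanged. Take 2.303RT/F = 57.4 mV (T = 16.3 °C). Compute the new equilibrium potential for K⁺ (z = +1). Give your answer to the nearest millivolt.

After the shift: [K⁺]_out = 5.96, [K⁺]_in = 126 mmol/L.
E_new = (57.4/1)·log₁₀(5.96/126) = 57.40 · (-1.3251) = -76.06 mV

-76 mV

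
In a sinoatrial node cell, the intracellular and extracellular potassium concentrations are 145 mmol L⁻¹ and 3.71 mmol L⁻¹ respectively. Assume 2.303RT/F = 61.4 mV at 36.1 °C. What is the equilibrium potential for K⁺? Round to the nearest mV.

E = (61.4/z) · log₁₀([K⁺]_out/[K⁺]_in) with z = +1.
= (61.4/1) · log₁₀(3.71/145) = 61.40 · log₁₀(0.02559)
= 61.40 · (-1.5920) = -97.75 mV

-98 mV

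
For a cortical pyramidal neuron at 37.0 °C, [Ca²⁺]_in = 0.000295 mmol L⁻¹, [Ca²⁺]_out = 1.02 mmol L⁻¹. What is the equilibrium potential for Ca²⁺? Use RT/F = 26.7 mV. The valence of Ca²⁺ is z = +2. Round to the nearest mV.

109 mV

E = (26.7/z) · ln([Ca²⁺]_out/[Ca²⁺]_in) with z = +2.
= (26.7/2) · ln(1.02/0.000295) = 13.35 · ln(3458)
= 13.35 · (8.1483) = 108.78 mV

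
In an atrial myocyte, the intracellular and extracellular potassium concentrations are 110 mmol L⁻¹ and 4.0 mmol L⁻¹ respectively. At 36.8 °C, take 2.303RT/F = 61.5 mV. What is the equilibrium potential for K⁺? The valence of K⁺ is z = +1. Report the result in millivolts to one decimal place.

-88.5 mV

E = (61.5/z) · log₁₀([K⁺]_out/[K⁺]_in) with z = +1.
= (61.5/1) · log₁₀(4.0/110) = 61.50 · log₁₀(0.03636)
= 61.50 · (-1.4393) = -88.52 mV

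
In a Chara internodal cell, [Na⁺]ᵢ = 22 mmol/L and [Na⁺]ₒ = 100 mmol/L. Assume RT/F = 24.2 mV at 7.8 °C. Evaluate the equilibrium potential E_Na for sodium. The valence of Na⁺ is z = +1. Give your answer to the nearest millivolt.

37 mV

E = (24.2/z) · ln([Na⁺]_out/[Na⁺]_in) with z = +1.
= (24.2/1) · ln(100/22) = 24.20 · ln(4.545)
= 24.20 · (1.5141) = 36.64 mV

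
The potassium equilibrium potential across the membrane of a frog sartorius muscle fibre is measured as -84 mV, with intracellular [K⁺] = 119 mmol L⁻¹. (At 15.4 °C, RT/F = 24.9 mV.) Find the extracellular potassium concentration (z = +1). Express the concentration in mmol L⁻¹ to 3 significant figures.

Nernst: E = (24.9/1) · ln([out]/[in]), so ln([out]/[in]) = -84.0 × 1 / 24.9 = -3.3735.
[out]/[in] = e^(-3.3735) = 0.03427.
[out] = 0.03427 × 119 = 4.078 mmol L⁻¹.

4.08 mmol L⁻¹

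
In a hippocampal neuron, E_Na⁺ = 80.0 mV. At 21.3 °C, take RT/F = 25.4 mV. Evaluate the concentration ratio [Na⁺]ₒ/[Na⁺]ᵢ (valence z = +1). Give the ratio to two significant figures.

23

ln([out]/[in]) = E·z/(25.4) = 80.0 × 1 / 25.4 = 3.1496
[out]/[in] = e^(3.1496) = 23.33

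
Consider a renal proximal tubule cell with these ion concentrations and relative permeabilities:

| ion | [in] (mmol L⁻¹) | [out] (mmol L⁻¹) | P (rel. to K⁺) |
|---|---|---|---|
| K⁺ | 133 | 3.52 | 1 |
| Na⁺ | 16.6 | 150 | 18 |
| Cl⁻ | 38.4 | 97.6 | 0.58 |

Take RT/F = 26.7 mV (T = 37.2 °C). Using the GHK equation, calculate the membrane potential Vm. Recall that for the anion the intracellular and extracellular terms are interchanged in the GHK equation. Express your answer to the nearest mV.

46 mV

Vm = 26.7 · ln[(Σ P·[cation]ₒ + Σ P·[anion]ᵢ) / (Σ P·[cation]ᵢ + Σ P·[anion]ₒ)]
Numerator = 1×3.52 + 18×150 + 0.58×38.4 = 2726
Denominator = 1×133 + 18×16.6 + 0.58×97.6 = 488.4
Vm = 26.7 · ln(5.581) = 26.7 × (1.7194) = 45.91 mV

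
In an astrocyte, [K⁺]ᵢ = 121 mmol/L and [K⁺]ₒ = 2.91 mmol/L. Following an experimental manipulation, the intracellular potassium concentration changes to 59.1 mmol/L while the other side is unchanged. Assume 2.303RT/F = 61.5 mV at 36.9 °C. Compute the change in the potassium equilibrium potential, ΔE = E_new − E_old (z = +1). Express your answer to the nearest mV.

E_old = (61.5/1)·log₁₀(2.91/121) = -99.56 mV
E_new = (61.5/1)·log₁₀(2.91/59.1) = -80.42 mV
ΔE = -80.42 − (-99.56) = 19.14 mV

19 mV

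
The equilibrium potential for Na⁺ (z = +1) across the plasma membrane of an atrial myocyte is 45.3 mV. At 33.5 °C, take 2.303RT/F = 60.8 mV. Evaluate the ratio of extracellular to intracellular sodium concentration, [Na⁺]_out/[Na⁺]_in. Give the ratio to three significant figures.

log₁₀([out]/[in]) = E·z/(60.8) = 45.3 × 1 / 60.8 = 0.7451
[out]/[in] = 10^(0.7451) = 5.56

5.56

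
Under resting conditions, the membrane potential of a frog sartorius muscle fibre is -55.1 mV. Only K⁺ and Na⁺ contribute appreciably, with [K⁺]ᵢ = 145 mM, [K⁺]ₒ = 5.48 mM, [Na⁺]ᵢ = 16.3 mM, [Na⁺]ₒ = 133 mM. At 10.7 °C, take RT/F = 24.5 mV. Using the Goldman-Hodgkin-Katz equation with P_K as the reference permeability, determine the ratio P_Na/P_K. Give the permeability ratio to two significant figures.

0.075

Let α = P_Na/P_K. GHK: Vm = 24.5·ln[(Kₒ + α·Naₒ)/(Kᵢ + α·Naᵢ)].
e^(Vm/24.5) = e^(-55.1/24.5) = 0.10551
So 0.10551·(Kᵢ + α·Naᵢ) = Kₒ + α·Naₒ → α = (0.10551·145.0 − 5.48) / (133.0 − 0.10551·16.3)
α = (15.3 − 5.48) / (133.0 − 1.72) = 9.818/131.3 = 0.07479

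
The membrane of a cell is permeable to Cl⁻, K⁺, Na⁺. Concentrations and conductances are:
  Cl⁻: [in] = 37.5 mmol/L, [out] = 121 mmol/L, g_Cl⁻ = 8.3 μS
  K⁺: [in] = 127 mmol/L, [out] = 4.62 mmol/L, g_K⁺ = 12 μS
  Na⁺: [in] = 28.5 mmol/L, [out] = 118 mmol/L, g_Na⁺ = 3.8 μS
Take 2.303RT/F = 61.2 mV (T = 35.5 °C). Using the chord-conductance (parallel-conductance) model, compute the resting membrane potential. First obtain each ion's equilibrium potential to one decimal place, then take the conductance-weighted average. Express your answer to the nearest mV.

E_Cl⁻ = (61.2/-1)·log₁₀(121/37.5) = -31.1 mV
E_K⁺ = (61.2/1)·log₁₀(4.62/127) = -88.1 mV
E_Na⁺ = (61.2/1)·log₁₀(118/28.5) = 37.8 mV
Vm = (Σ gᵢEᵢ)/(Σ gᵢ) = (8.3·-31.1 + 12·-88.1 + 3.8·37.8) / (8.3 + 12 + 3.8)
= -1171.69 / 24.1 = -48.62 mV

-49 mV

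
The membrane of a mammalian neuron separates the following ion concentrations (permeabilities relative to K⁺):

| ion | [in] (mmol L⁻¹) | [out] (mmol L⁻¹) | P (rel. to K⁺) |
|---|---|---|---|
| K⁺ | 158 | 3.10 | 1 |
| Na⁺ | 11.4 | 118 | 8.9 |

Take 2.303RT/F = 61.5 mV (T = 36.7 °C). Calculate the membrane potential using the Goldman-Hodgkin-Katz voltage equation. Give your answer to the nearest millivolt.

Vm = 61.5 · log₁₀[(Σ P·[cation]ₒ + Σ P·[anion]ᵢ) / (Σ P·[cation]ᵢ + Σ P·[anion]ₒ)]
Numerator = 1×3.10 + 8.9×118 = 1053
Denominator = 1×158 + 8.9×11.4 = 259.5
Vm = 61.5 · log₁₀(4.0596) = 61.5 × (0.6085) = 37.42 mV

37 mV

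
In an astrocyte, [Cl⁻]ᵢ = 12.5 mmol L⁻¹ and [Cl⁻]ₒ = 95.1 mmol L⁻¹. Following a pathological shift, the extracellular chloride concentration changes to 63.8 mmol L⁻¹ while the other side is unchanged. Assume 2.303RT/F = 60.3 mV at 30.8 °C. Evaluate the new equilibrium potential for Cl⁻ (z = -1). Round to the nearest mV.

After the shift: [Cl⁻]_out = 63.8, [Cl⁻]_in = 12.5 mmol L⁻¹.
E_new = (60.3/-1)·log₁₀(63.8/12.5) = -60.30 · (0.7079) = -42.69 mV

-43 mV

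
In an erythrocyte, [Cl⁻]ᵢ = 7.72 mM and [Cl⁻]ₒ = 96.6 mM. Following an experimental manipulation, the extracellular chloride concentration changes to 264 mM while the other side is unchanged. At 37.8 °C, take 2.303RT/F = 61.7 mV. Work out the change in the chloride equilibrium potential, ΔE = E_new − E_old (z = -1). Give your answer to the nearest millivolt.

-27 mV

E_old = (61.7/-1)·log₁₀(96.6/7.72) = -67.71 mV
E_new = (61.7/-1)·log₁₀(264/7.72) = -94.65 mV
ΔE = -94.65 − (-67.71) = -26.94 mV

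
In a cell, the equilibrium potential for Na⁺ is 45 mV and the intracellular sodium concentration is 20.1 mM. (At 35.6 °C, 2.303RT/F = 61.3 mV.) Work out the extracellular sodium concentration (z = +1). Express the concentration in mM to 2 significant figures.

Nernst: E = (61.3/1) · log₁₀([out]/[in]), so log₁₀([out]/[in]) = 45.0 × 1 / 61.3 = 0.7341.
[out]/[in] = 10^(0.7341) = 5.421.
[out] = 5.421 × 20.1 = 109 mM.

110 mM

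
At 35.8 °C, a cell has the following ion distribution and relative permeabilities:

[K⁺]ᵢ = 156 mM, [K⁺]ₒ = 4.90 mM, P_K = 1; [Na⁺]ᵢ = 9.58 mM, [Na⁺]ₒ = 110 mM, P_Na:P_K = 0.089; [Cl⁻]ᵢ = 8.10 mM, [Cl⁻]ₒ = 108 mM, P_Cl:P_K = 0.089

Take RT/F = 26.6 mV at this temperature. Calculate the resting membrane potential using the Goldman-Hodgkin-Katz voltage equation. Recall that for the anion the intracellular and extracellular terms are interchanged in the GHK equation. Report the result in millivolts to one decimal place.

-63.3 mV

Vm = 26.6 · ln[(Σ P·[cation]ₒ + Σ P·[anion]ᵢ) / (Σ P·[cation]ᵢ + Σ P·[anion]ₒ)]
Numerator = 1×4.90 + 0.089×110 + 0.089×8.10 = 15.41
Denominator = 1×156 + 0.089×9.58 + 0.089×108 = 166.5
Vm = 26.6 · ln(0.092578) = 26.6 × (-2.3797) = -63.30 mV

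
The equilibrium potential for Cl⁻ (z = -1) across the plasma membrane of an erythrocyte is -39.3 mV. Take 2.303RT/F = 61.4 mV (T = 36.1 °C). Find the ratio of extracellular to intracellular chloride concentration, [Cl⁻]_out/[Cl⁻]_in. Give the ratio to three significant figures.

log₁₀([out]/[in]) = E·z/(61.4) = -39.3 × -1 / 61.4 = 0.6401
[out]/[in] = 10^(0.6401) = 4.366

4.37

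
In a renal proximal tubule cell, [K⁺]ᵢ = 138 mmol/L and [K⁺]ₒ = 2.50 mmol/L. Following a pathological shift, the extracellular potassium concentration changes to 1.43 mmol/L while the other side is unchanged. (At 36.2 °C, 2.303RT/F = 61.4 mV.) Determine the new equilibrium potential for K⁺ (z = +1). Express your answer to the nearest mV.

-122 mV

After the shift: [K⁺]_out = 1.43, [K⁺]_in = 138 mmol/L.
E_new = (61.4/1)·log₁₀(1.43/138) = 61.40 · (-1.9845) = -121.85 mV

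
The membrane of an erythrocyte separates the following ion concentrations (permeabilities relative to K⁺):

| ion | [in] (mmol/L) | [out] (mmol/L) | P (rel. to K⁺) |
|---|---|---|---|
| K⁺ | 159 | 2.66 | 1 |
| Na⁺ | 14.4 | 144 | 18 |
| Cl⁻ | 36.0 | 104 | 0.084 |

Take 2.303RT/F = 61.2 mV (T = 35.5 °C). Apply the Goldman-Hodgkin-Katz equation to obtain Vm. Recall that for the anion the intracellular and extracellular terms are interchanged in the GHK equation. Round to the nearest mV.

48 mV

Vm = 61.2 · log₁₀[(Σ P·[cation]ₒ + Σ P·[anion]ᵢ) / (Σ P·[cation]ᵢ + Σ P·[anion]ₒ)]
Numerator = 1×2.66 + 18×144 + 0.084×36.0 = 2598
Denominator = 1×159 + 18×14.4 + 0.084×104 = 426.9
Vm = 61.2 · log₁₀(6.0845) = 61.2 × (0.7842) = 47.99 mV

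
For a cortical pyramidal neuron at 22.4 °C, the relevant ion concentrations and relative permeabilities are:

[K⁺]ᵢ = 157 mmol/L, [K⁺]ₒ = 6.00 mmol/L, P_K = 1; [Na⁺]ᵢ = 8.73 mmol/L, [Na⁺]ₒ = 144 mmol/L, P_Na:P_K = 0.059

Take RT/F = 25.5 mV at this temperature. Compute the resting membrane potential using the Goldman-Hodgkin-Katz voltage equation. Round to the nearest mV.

Vm = 25.5 · ln[(Σ P·[cation]ₒ + Σ P·[anion]ᵢ) / (Σ P·[cation]ᵢ + Σ P·[anion]ₒ)]
Numerator = 1×6.00 + 0.059×144 = 14.5
Denominator = 1×157 + 0.059×8.73 = 157.5
Vm = 25.5 · ln(0.092029) = 25.5 × (-2.3856) = -60.83 mV

-61 mV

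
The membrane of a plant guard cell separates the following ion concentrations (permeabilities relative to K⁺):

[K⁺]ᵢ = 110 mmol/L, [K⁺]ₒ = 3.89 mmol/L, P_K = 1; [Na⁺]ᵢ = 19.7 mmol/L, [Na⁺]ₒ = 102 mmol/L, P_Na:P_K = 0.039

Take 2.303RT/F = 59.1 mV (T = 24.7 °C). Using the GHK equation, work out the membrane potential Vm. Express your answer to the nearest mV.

-68 mV

Vm = 59.1 · log₁₀[(Σ P·[cation]ₒ + Σ P·[anion]ᵢ) / (Σ P·[cation]ᵢ + Σ P·[anion]ₒ)]
Numerator = 1×3.89 + 0.039×102 = 7.868
Denominator = 1×110 + 0.039×19.7 = 110.8
Vm = 59.1 · log₁₀(0.071031) = 59.1 × (-1.1486) = -67.88 mV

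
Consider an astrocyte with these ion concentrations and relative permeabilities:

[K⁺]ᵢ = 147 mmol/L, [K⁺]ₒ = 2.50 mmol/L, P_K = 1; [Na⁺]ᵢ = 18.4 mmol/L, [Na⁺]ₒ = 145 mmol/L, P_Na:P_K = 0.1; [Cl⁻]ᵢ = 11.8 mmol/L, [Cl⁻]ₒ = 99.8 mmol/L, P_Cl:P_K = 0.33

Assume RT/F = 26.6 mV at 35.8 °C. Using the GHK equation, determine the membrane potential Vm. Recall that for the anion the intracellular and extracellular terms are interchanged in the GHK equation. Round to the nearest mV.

Vm = 26.6 · ln[(Σ P·[cation]ₒ + Σ P·[anion]ᵢ) / (Σ P·[cation]ᵢ + Σ P·[anion]ₒ)]
Numerator = 1×2.50 + 0.1×145 + 0.33×11.8 = 20.89
Denominator = 1×147 + 0.1×18.4 + 0.33×99.8 = 181.8
Vm = 26.6 · ln(0.11494) = 26.6 × (-2.1633) = -57.54 mV

-58 mV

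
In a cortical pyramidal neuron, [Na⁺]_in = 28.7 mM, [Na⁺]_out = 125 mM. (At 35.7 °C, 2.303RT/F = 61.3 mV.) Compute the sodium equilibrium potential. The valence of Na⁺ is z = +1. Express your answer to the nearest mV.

39 mV

E = (61.3/z) · log₁₀([Na⁺]_out/[Na⁺]_in) with z = +1.
= (61.3/1) · log₁₀(125/28.7) = 61.30 · log₁₀(4.355)
= 61.30 · (0.6390) = 39.17 mV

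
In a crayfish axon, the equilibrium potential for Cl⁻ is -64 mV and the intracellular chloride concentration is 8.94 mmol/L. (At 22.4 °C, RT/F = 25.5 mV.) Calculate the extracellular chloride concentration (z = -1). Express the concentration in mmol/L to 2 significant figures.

Nernst: E = (25.5/-1) · ln([out]/[in]), so ln([out]/[in]) = -64.0 × -1 / 25.5 = 2.5098.
[out]/[in] = e^(2.5098) = 12.3.
[out] = 12.3 × 8.94 = 110 mmol/L.

110 mmol/L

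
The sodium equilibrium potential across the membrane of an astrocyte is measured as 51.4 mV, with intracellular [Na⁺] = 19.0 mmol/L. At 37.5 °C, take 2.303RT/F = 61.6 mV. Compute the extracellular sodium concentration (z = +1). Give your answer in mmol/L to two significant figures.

Nernst: E = (61.6/1) · log₁₀([out]/[in]), so log₁₀([out]/[in]) = 51.4 × 1 / 61.6 = 0.8344.
[out]/[in] = 10^(0.8344) = 6.83.
[out] = 6.83 × 19.0 = 129.8 mmol/L.

130 mmol/L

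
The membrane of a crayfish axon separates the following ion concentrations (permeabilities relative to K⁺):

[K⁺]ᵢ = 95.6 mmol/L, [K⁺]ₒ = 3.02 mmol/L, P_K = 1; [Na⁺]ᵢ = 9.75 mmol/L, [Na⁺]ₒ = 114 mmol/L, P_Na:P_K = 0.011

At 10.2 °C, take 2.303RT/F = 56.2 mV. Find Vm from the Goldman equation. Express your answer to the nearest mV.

Vm = 56.2 · log₁₀[(Σ P·[cation]ₒ + Σ P·[anion]ᵢ) / (Σ P·[cation]ᵢ + Σ P·[anion]ₒ)]
Numerator = 1×3.02 + 0.011×114 = 4.274
Denominator = 1×95.6 + 0.011×9.75 = 95.71
Vm = 56.2 · log₁₀(0.044657) = 56.2 × (-1.3501) = -75.88 mV

-76 mV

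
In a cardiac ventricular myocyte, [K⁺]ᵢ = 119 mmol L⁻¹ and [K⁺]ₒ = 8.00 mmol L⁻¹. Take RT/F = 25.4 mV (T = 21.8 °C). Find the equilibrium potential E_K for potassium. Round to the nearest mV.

-69 mV

E = (25.4/z) · ln([K⁺]_out/[K⁺]_in) with z = +1.
= (25.4/1) · ln(8.00/119) = 25.40 · ln(0.06723)
= 25.40 · (-2.6997) = -68.57 mV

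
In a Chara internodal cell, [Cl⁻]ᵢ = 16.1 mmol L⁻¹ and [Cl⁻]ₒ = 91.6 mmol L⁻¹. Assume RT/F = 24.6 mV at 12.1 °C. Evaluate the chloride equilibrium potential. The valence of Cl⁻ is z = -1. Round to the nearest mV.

-43 mV

E = (24.6/z) · ln([Cl⁻]_out/[Cl⁻]_in) with z = -1.
For an anion, dividing by z = -1 reverses the sign.
= (24.6/-1) · ln(91.6/16.1) = -24.60 · ln(5.689)
= -24.60 · (1.7386) = -42.77 mV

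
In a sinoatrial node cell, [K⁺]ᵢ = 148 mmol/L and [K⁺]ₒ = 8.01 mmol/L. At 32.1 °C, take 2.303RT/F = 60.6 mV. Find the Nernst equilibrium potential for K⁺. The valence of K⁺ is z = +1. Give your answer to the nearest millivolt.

E = (60.6/z) · log₁₀([K⁺]_out/[K⁺]_in) with z = +1.
= (60.6/1) · log₁₀(8.01/148) = 60.60 · log₁₀(0.05412)
= 60.60 · (-1.2666) = -76.76 mV

-77 mV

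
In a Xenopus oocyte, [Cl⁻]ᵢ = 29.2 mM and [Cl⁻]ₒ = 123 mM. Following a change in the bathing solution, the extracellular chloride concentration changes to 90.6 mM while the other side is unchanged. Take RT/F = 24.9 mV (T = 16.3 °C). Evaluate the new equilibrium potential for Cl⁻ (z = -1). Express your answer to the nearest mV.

-28 mV

After the shift: [Cl⁻]_out = 90.6, [Cl⁻]_in = 29.2 mM.
E_new = (24.9/-1)·ln(90.6/29.2) = -24.90 · (1.1323) = -28.19 mV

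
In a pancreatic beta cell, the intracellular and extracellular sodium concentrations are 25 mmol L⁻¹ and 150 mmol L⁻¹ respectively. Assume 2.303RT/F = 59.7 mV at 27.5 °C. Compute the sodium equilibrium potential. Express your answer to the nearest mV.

46 mV

E = (59.7/z) · log₁₀([Na⁺]_out/[Na⁺]_in) with z = +1.
= (59.7/1) · log₁₀(150/25) = 59.70 · log₁₀(6)
= 59.70 · (0.7782) = 46.46 mV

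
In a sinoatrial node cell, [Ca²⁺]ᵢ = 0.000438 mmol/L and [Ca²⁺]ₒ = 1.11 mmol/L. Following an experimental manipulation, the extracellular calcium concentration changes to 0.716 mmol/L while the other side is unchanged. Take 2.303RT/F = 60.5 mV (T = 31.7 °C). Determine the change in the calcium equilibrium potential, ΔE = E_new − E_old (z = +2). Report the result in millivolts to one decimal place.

-5.8 mV

E_old = (60.5/2)·log₁₀(1.11/0.000438) = 102.97 mV
E_new = (60.5/2)·log₁₀(0.716/0.000438) = 97.21 mV
ΔE = 97.21 − (102.97) = -5.76 mV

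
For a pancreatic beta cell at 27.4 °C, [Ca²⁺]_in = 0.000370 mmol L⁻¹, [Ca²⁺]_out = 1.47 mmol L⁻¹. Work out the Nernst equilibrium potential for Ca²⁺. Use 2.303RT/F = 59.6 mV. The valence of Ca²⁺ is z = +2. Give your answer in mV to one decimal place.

107.3 mV

E = (59.6/z) · log₁₀([Ca²⁺]_out/[Ca²⁺]_in) with z = +2.
= (59.6/2) · log₁₀(1.47/0.000370) = 29.80 · log₁₀(3973)
= 29.80 · (3.5991) = 107.25 mV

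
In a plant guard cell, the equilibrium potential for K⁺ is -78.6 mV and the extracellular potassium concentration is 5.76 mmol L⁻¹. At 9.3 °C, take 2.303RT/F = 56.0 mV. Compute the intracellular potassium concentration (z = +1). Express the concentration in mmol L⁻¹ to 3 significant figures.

146 mmol L⁻¹

Nernst: E = (56.0/1) · log₁₀([out]/[in]), so log₁₀([out]/[in]) = -78.6 × 1 / 56.0 = -1.4036.
[out]/[in] = 10^(-1.4036) = 0.03948.
[in] = 5.76 / 0.03948 = 145.9 mmol L⁻¹.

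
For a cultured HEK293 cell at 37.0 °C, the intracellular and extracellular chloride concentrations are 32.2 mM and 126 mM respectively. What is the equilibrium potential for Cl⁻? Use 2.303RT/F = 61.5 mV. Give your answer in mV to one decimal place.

-36.4 mV

E = (61.5/z) · log₁₀([Cl⁻]_out/[Cl⁻]_in) with z = -1.
For an anion, dividing by z = -1 reverses the sign.
= (61.5/-1) · log₁₀(126/32.2) = -61.50 · log₁₀(3.913)
= -61.50 · (0.5925) = -36.44 mV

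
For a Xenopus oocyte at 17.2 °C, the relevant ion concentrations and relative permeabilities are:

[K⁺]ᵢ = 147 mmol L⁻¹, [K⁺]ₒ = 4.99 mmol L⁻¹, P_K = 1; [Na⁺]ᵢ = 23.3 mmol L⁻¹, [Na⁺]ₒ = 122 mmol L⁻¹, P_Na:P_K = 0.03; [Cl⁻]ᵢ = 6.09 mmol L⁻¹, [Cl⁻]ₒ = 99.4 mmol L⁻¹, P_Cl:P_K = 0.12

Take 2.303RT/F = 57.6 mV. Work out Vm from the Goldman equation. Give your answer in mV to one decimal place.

Vm = 57.6 · log₁₀[(Σ P·[cation]ₒ + Σ P·[anion]ᵢ) / (Σ P·[cation]ᵢ + Σ P·[anion]ₒ)]
Numerator = 1×4.99 + 0.03×122 + 0.12×6.09 = 9.381
Denominator = 1×147 + 0.03×23.3 + 0.12×99.4 = 159.6
Vm = 57.6 · log₁₀(0.058767) = 57.6 × (-1.2309) = -70.90 mV

-70.9 mV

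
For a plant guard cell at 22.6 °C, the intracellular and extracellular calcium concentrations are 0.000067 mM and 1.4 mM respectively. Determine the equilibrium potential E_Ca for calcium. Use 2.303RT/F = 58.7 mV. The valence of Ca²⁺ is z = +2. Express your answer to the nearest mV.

E = (58.7/z) · log₁₀([Ca²⁺]_out/[Ca²⁺]_in) with z = +2.
= (58.7/2) · log₁₀(1.4/0.000067) = 29.35 · log₁₀(2.09e+04)
= 29.35 · (4.3201) = 126.79 mV

127 mV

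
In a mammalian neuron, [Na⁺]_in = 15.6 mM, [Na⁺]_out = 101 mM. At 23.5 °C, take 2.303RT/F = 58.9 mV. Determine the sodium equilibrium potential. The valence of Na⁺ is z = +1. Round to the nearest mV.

E = (58.9/z) · log₁₀([Na⁺]_out/[Na⁺]_in) with z = +1.
= (58.9/1) · log₁₀(101/15.6) = 58.90 · log₁₀(6.474)
= 58.90 · (0.8112) = 47.78 mV

48 mV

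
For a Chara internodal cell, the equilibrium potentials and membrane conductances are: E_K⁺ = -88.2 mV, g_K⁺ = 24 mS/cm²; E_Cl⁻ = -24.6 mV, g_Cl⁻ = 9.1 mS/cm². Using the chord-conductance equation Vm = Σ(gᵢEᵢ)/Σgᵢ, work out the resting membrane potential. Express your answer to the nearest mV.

Σ gᵢEᵢ = 24·(-88.2) + 9.1·(-24.6) = -2340.66
Σ gᵢ = 24 + 9.1 = 33.1
Vm = -2340.66 / 33.1 = -70.71 mV

-71 mV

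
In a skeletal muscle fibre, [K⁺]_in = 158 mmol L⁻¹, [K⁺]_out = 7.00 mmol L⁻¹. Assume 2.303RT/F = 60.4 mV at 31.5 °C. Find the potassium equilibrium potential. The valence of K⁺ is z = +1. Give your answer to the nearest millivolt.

E = (60.4/z) · log₁₀([K⁺]_out/[K⁺]_in) with z = +1.
= (60.4/1) · log₁₀(7.00/158) = 60.40 · log₁₀(0.0443)
= 60.40 · (-1.3536) = -81.75 mV

-82 mV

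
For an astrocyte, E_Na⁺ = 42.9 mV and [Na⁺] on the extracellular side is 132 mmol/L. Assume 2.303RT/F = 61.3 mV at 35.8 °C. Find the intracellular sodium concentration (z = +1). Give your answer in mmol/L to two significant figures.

26 mmol/L

Nernst: E = (61.3/1) · log₁₀([out]/[in]), so log₁₀([out]/[in]) = 42.9 × 1 / 61.3 = 0.6998.
[out]/[in] = 10^(0.6998) = 5.01.
[in] = 132 / 5.01 = 26.35 mmol/L.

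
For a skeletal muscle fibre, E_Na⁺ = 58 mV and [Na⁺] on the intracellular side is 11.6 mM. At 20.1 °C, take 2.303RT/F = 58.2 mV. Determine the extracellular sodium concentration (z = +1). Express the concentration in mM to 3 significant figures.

Nernst: E = (58.2/1) · log₁₀([out]/[in]), so log₁₀([out]/[in]) = 58.0 × 1 / 58.2 = 0.9966.
[out]/[in] = 10^(0.9966) = 9.921.
[out] = 9.921 × 11.6 = 115.1 mM.

115 mM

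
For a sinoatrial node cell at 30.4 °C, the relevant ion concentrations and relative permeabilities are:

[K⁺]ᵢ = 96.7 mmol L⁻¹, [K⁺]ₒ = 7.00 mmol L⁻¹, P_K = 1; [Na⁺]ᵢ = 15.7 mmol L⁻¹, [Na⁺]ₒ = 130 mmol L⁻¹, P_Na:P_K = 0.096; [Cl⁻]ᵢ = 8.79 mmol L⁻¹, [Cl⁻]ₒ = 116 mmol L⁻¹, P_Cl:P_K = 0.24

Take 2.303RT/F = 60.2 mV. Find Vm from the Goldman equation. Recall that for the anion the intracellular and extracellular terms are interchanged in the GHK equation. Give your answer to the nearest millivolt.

-46 mV

Vm = 60.2 · log₁₀[(Σ P·[cation]ₒ + Σ P·[anion]ᵢ) / (Σ P·[cation]ᵢ + Σ P·[anion]ₒ)]
Numerator = 1×7.00 + 0.096×130 + 0.24×8.79 = 21.59
Denominator = 1×96.7 + 0.096×15.7 + 0.24×116 = 126
Vm = 60.2 · log₁₀(0.17128) = 60.2 × (-0.7663) = -46.13 mV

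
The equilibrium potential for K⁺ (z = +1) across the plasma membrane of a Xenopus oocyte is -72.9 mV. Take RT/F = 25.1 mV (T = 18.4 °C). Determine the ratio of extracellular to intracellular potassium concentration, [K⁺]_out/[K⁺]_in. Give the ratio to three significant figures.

0.0548

ln([out]/[in]) = E·z/(25.1) = -72.9 × 1 / 25.1 = -2.9044
[out]/[in] = e^(-2.9044) = 0.05478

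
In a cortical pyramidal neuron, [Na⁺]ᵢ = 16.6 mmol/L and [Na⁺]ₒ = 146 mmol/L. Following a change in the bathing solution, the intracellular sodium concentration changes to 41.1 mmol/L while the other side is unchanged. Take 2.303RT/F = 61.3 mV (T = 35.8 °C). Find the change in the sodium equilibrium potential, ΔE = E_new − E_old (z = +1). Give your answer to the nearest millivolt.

E_old = (61.3/1)·log₁₀(146/16.6) = 57.88 mV
E_new = (61.3/1)·log₁₀(146/41.1) = 33.75 mV
ΔE = 33.75 − (57.88) = -24.14 mV

-24 mV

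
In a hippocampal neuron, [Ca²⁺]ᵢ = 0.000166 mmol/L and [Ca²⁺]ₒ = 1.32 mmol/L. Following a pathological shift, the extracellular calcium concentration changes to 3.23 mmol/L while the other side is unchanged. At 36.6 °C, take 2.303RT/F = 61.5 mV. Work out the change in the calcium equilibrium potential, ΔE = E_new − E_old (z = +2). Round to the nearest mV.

E_old = (61.5/2)·log₁₀(1.32/0.000166) = 119.94 mV
E_new = (61.5/2)·log₁₀(3.23/0.000166) = 131.89 mV
ΔE = 131.89 − (119.94) = 11.95 mV

12 mV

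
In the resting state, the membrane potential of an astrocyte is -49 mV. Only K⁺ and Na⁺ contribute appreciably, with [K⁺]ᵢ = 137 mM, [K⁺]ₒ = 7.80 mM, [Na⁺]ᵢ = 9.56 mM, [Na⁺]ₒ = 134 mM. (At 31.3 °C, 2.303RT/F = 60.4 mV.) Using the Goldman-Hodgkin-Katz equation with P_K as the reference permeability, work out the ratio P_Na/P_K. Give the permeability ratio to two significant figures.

Let α = P_Na/P_K. GHK: Vm = 60.4·log₁₀[(Kₒ + α·Naₒ)/(Kᵢ + α·Naᵢ)].
10^(Vm/60.4) = 10^(-49.0/60.4) = 0.15443
So 0.15443·(Kᵢ + α·Naᵢ) = Kₒ + α·Naₒ → α = (0.15443·137.0 − 7.8) / (134.0 − 0.15443·9.56)
α = (21.16 − 7.8) / (134.0 − 1.476) = 13.36/132.5 = 0.1008

0.10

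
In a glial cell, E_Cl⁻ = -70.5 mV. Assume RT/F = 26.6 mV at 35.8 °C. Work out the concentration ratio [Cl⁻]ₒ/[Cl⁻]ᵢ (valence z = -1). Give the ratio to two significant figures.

ln([out]/[in]) = E·z/(26.6) = -70.5 × -1 / 26.6 = 2.6504
[out]/[in] = e^(2.6504) = 14.16

14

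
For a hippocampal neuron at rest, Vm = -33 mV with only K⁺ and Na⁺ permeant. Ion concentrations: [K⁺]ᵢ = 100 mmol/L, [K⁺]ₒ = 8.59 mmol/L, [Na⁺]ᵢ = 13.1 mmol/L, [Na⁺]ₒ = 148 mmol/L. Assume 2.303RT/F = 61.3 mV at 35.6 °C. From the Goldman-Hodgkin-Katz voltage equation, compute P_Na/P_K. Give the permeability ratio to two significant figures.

0.14

Let α = P_Na/P_K. GHK: Vm = 61.3·log₁₀[(Kₒ + α·Naₒ)/(Kᵢ + α·Naᵢ)].
10^(Vm/61.3) = 10^(-33.0/61.3) = 0.28951
So 0.28951·(Kᵢ + α·Naᵢ) = Kₒ + α·Naₒ → α = (0.28951·100.0 − 8.59) / (148.0 − 0.28951·13.1)
α = (28.95 − 8.59) / (148.0 − 3.793) = 20.36/144.2 = 0.1412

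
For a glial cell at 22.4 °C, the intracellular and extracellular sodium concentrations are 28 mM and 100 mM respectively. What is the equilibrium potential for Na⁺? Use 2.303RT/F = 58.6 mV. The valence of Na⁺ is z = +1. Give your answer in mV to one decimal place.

E = (58.6/z) · log₁₀([Na⁺]_out/[Na⁺]_in) with z = +1.
= (58.6/1) · log₁₀(100/28) = 58.60 · log₁₀(3.571)
= 58.60 · (0.5528) = 32.40 mV

32.4 mV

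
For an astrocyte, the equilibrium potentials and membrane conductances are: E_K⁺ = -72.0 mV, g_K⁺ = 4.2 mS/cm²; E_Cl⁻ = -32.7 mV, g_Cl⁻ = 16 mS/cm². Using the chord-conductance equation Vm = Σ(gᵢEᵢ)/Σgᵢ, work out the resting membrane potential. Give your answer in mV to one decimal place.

Σ gᵢEᵢ = 4.2·(-72.0) + 16·(-32.7) = -825.60
Σ gᵢ = 4.2 + 16 = 20.2
Vm = -825.60 / 20.2 = -40.87 mV

-40.9 mV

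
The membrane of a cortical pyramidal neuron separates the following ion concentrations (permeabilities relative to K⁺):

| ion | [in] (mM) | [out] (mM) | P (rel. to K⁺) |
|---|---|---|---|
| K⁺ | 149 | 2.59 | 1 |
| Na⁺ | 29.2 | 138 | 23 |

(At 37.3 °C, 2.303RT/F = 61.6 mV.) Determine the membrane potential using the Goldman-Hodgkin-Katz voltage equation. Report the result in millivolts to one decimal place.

36.2 mV

Vm = 61.6 · log₁₀[(Σ P·[cation]ₒ + Σ P·[anion]ᵢ) / (Σ P·[cation]ᵢ + Σ P·[anion]ₒ)]
Numerator = 1×2.59 + 23×138 = 3177
Denominator = 1×149 + 23×29.2 = 820.6
Vm = 61.6 · log₁₀(3.8711) = 61.6 × (0.5878) = 36.21 mV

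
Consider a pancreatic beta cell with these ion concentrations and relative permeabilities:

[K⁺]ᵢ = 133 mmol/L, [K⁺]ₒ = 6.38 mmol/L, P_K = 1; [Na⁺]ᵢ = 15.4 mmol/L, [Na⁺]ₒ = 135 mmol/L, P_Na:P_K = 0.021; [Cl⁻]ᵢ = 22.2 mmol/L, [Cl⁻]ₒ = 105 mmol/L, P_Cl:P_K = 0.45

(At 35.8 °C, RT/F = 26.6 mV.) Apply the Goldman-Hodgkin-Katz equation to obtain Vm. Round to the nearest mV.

-60 mV

Vm = 26.6 · ln[(Σ P·[cation]ₒ + Σ P·[anion]ᵢ) / (Σ P·[cation]ᵢ + Σ P·[anion]ₒ)]
Numerator = 1×6.38 + 0.021×135 + 0.45×22.2 = 19.2
Denominator = 1×133 + 0.021×15.4 + 0.45×105 = 180.6
Vm = 26.6 · ln(0.10636) = 26.6 × (-2.2410) = -59.61 mV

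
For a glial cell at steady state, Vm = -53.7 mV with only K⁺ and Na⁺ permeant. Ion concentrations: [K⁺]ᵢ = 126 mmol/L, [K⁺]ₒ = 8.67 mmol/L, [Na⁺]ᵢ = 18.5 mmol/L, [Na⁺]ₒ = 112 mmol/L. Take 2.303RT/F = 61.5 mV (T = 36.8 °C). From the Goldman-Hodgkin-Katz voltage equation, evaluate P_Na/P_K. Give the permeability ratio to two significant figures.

0.075

Let α = P_Na/P_K. GHK: Vm = 61.5·log₁₀[(Kₒ + α·Naₒ)/(Kᵢ + α·Naᵢ)].
10^(Vm/61.5) = 10^(-53.7/61.5) = 0.13392
So 0.13392·(Kᵢ + α·Naᵢ) = Kₒ + α·Naₒ → α = (0.13392·126.0 − 8.67) / (112.0 − 0.13392·18.5)
α = (16.87 − 8.67) / (112.0 − 2.477) = 8.203/109.5 = 0.0749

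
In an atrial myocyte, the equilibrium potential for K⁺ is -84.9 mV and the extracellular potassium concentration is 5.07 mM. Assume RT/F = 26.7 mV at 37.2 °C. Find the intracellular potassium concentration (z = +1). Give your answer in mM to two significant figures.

Nernst: E = (26.7/1) · ln([out]/[in]), so ln([out]/[in]) = -84.9 × 1 / 26.7 = -3.1798.
[out]/[in] = e^(-3.1798) = 0.0416.
[in] = 5.07 / 0.0416 = 121.9 mM.

120 mM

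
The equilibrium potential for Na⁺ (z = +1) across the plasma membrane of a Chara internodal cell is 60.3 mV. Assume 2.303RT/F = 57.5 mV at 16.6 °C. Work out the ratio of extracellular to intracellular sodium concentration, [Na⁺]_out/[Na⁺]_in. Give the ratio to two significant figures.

log₁₀([out]/[in]) = E·z/(57.5) = 60.3 × 1 / 57.5 = 1.0487
[out]/[in] = 10^(1.0487) = 11.19

11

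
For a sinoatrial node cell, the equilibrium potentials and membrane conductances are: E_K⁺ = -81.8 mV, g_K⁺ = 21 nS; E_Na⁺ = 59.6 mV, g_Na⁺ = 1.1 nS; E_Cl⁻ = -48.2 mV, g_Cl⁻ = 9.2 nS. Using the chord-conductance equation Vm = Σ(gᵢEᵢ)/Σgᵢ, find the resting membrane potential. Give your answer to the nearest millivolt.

-67 mV

Σ gᵢEᵢ = 21·(-81.8) + 1.1·(59.6) + 9.2·(-48.2) = -2095.68
Σ gᵢ = 21 + 1.1 + 9.2 = 31.3
Vm = -2095.68 / 31.3 = -66.95 mV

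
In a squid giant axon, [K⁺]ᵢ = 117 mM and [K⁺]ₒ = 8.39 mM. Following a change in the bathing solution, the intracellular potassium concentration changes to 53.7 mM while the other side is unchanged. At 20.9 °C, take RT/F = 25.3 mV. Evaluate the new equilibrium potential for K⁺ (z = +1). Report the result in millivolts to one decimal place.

After the shift: [K⁺]_out = 8.39, [K⁺]_in = 53.7 mM.
E_new = (25.3/1)·ln(8.39/53.7) = 25.30 · (-1.8564) = -46.97 mV

-47.0 mV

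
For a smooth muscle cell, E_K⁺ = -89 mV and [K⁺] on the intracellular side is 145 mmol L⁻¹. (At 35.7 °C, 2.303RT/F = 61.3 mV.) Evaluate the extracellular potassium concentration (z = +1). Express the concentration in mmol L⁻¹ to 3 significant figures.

Nernst: E = (61.3/1) · log₁₀([out]/[in]), so log₁₀([out]/[in]) = -89.0 × 1 / 61.3 = -1.4519.
[out]/[in] = 10^(-1.4519) = 0.03533.
[out] = 0.03533 × 145 = 5.123 mmol L⁻¹.

5.12 mmol L⁻¹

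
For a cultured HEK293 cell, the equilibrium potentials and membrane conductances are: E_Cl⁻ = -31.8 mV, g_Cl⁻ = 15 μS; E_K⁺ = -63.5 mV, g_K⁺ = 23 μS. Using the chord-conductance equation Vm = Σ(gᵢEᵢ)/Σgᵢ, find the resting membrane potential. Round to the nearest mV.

Σ gᵢEᵢ = 15·(-31.8) + 23·(-63.5) = -1937.50
Σ gᵢ = 15 + 23 = 38
Vm = -1937.50 / 38 = -50.99 mV

-51 mV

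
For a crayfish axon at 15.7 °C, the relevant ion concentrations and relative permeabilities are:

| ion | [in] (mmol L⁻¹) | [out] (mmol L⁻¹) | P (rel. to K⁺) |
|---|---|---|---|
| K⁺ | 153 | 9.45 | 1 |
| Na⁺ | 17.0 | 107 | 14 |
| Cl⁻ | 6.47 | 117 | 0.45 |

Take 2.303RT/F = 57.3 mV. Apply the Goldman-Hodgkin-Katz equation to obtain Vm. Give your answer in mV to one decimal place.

Vm = 57.3 · log₁₀[(Σ P·[cation]ₒ + Σ P·[anion]ᵢ) / (Σ P·[cation]ᵢ + Σ P·[anion]ₒ)]
Numerator = 1×9.45 + 14×107 + 0.45×6.47 = 1510
Denominator = 1×153 + 14×17.0 + 0.45×117 = 443.6
Vm = 57.3 · log₁₀(3.4044) = 57.3 × (0.5320) = 30.49 mV

30.5 mV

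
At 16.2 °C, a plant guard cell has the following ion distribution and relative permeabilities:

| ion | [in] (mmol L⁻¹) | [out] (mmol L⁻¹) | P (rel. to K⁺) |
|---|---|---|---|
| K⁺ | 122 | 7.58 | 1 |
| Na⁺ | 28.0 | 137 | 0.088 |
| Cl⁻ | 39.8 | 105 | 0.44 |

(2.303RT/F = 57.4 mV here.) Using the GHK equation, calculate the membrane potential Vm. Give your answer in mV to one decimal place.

Vm = 57.4 · log₁₀[(Σ P·[cation]ₒ + Σ P·[anion]ᵢ) / (Σ P·[cation]ᵢ + Σ P·[anion]ₒ)]
Numerator = 1×7.58 + 0.088×137 + 0.44×39.8 = 37.15
Denominator = 1×122 + 0.088×28.0 + 0.44×105 = 170.7
Vm = 57.4 · log₁₀(0.21767) = 57.4 × (-0.6622) = -38.01 mV

-38.0 mV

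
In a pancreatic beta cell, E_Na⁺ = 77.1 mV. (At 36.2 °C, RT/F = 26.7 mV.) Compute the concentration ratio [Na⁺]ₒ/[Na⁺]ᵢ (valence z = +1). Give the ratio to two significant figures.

ln([out]/[in]) = E·z/(26.7) = 77.1 × 1 / 26.7 = 2.8876
[out]/[in] = e^(2.8876) = 17.95

18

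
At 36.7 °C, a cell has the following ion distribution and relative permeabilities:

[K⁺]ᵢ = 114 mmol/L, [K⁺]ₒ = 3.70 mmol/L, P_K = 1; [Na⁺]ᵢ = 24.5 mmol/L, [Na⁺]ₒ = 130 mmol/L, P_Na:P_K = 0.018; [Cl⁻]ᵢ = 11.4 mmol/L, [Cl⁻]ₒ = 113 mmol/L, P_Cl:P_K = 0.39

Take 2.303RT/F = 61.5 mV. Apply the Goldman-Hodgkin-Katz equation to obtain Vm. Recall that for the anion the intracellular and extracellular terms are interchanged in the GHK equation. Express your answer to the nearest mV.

-73 mV

Vm = 61.5 · log₁₀[(Σ P·[cation]ₒ + Σ P·[anion]ᵢ) / (Σ P·[cation]ᵢ + Σ P·[anion]ₒ)]
Numerator = 1×3.70 + 0.018×130 + 0.39×11.4 = 10.49
Denominator = 1×114 + 0.018×24.5 + 0.39×113 = 158.5
Vm = 61.5 · log₁₀(0.066153) = 61.5 × (-1.1794) = -72.54 mV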